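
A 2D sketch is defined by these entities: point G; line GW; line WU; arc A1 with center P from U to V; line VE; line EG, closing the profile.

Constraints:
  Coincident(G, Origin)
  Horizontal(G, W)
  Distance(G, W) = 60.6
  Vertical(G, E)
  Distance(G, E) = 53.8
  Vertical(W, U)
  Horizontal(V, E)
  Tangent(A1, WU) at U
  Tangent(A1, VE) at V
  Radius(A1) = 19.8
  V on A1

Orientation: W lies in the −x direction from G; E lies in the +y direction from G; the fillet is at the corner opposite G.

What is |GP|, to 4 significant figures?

53.11

GE is vertical with |GE| = 53.8 and E on the +y side, so E = (0.000, 53.80). The virtual corner opposite G is at (-60.60, 53.80). A1 meets WU tangentially, so PU is at right angles to WU and tangency of A1 to VE means the radius PV is perpendicular to VE, with radius 19.8, so the center P sits 19.8 in from both sides at P = (-40.80, 34.00). Then |GP| = |P − G| = 53.11.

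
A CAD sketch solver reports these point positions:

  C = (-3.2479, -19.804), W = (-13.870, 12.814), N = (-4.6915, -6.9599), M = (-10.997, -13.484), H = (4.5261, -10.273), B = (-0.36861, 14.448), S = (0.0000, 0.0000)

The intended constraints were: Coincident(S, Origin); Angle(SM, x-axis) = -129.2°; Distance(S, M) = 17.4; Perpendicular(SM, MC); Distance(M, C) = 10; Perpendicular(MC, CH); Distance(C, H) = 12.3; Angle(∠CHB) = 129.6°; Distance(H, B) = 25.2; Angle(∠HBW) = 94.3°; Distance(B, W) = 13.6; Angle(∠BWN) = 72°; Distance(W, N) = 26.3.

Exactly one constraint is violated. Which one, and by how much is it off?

Distance(W, N) = 26.3 — off by 4.50.

S = (0.00, 0.00) ✓; SM at -129.2° ✓; |SM| = 17.40 ✓; ∠(SM, MC) = 90.00° ✓; |MC| = 10.00 ✓; ∠(MC, CH) = 90.00° ✓; |CH| = 12.30 ✓; ∠CHB = 129.6° ✓; |HB| = 25.20 ✓; ∠HBW = 94.30° ✓; |BW| = 13.60 ✓; ∠BWN = 72.00° ✓; |WN| = 21.80 ✗.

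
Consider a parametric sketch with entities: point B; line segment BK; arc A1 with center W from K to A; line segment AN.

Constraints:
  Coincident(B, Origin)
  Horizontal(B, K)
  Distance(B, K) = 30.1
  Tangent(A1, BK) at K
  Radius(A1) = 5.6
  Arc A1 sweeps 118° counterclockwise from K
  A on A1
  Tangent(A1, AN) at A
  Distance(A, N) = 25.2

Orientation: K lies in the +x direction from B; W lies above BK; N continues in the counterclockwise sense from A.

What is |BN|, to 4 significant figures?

38.31

B is at the origin; B and K share the same y with |BK| = 30.1 and K on the +x side, so K = (30.10, 0.000). Tangency of A1 to BK means the radius WK is perpendicular to BK, so W = K + (0, 5.6) = (30.10, 5.600). On A1, K sits at bearing -90° from W; a 118° counterclockwise sweep puts A at bearing 28°, so A = W + 5.6·(cos 28°, sin 28°) = (35.04, 8.229). Since A1 is tangent to AN there, WA ⟂ AN, so AN runs along (−sin 28°, cos 28°); with |AN| = 25.2, N = (23.21, 30.48). Then |BN| = |N − B| = 38.31.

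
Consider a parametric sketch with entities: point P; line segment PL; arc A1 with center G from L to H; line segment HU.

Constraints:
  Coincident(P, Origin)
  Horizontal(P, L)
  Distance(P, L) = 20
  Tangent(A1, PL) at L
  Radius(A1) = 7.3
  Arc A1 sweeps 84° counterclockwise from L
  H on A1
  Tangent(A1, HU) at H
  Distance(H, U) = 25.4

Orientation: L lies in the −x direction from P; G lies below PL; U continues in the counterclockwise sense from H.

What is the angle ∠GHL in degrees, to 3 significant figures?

48.0°

P is at the origin; PL is horizontal with |PL| = 20.0 and L on the −x side, so L = (-20.0, 0.00). A1 meets PL tangentially, so GL is at right angles to PL, so G = L + (0, -7.3) = (-20.0, -7.30). On A1, L sits at bearing 90° from G; an 84° counterclockwise sweep puts H at bearing 174°, so H = G + 7.3·(cos 174°, sin 174°) = (-27.3, -6.54). Then cos ∠GHL = HG·HL / (|HG||HL|), giving 48.0°.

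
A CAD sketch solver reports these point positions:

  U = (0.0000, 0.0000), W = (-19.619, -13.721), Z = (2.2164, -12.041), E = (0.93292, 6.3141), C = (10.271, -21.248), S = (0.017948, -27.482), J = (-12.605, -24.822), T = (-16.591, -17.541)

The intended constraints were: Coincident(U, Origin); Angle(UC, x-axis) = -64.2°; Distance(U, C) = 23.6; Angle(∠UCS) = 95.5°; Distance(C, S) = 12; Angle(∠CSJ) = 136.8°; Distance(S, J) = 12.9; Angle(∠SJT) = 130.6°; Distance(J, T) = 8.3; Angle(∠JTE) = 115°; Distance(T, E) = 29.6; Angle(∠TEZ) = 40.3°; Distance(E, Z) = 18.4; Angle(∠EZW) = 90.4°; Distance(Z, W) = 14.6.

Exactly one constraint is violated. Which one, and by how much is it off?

Distance(Z, W) = 14.6 — off by 7.30.

U = (0.00, 0.00) ✓; UC at -64.20° ✓; |UC| = 23.60 ✓; ∠UCS = 95.50° ✓; |CS| = 12.00 ✓; ∠CSJ = 136.8° ✓; |SJ| = 12.90 ✓; ∠SJT = 130.6° ✓; |JT| = 8.301 ✓; ∠JTE = 115.0° ✓; |TE| = 29.60 ✓; ∠TEZ = 40.30° ✓; |EZ| = 18.40 ✓; ∠EZW = 90.40° ✓; |ZW| = 21.90 ✗.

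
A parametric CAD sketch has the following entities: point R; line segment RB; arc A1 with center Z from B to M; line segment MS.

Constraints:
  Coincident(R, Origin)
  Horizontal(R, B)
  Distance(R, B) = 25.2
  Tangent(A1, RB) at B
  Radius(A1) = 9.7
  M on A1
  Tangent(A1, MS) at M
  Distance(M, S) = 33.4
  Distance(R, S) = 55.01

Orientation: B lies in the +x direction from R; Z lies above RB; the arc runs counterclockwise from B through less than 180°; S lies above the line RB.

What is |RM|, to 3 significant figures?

36.3

Checks: |ZM| = 9.700 ✓; ∠(ZM, MS) = 90.00° ✓; |MS| = 33.40 ✓; |RS| = 55.01 ✓.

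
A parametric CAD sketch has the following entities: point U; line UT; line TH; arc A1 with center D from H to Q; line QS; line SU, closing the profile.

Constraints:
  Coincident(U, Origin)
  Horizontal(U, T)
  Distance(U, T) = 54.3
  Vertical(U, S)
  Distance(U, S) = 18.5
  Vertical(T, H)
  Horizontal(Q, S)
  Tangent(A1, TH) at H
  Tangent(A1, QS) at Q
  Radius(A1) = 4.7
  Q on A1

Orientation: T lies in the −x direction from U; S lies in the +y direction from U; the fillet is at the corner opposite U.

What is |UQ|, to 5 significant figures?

52.938

U is at the origin; UT is horizontal with |UT| = 54.3 and T on the −x side, so T = (-54.300, 0.0000). U and S share the same x with |US| = 18.5 and S on the +y side, so S = (0.0000, 18.500). The virtual corner opposite U is at (-54.300, 18.500). Tangency of A1 to TH means the radius DH is perpendicular to TH and tangency of A1 to QS means the radius DQ is perpendicular to QS, with radius 4.7, so the center D sits 4.7 in from both sides at D = (-49.600, 13.800). That places the tangent points at H = (-54.300, 13.800) on TH and Q = (-49.600, 18.500) on QS. Then |UQ| = |Q − U| = 52.938.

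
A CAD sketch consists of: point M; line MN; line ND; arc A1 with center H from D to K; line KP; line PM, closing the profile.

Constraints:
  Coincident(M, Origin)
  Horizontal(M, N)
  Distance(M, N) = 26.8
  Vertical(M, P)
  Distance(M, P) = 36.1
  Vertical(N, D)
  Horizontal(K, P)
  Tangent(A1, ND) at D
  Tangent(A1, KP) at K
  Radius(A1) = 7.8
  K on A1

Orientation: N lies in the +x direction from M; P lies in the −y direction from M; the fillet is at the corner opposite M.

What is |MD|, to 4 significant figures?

38.98

M is at the origin; MN is horizontal with |MN| = 26.8 and N on the +x side, so N = (26.80, 0.000). M and P share the same x with |MP| = 36.1 and P on the −y side, so P = (0.000, -36.10). The virtual corner opposite M is at (26.80, -36.10). The tangent condition forces HD to be normal to ND and tangency of A1 to KP means the radius HK is perpendicular to KP, with radius 7.8, so the center H sits 7.8 in from both sides at H = (19.00, -28.30). That places the tangent points at D = (26.80, -28.30) on ND and K = (19.00, -36.10) on KP. Then |MD| = |D − M| = 38.98.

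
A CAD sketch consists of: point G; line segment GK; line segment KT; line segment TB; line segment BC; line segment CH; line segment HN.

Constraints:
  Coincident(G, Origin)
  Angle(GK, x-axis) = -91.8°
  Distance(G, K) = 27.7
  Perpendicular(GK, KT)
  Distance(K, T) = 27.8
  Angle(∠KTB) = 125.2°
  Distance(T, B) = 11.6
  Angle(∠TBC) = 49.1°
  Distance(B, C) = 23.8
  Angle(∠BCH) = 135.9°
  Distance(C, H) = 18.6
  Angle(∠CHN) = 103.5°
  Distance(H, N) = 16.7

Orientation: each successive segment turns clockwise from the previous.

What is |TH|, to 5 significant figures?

29.856

G is at the origin; GK runs at -91.8° with length 27.7, so K = (-0.87008, -27.686). The perpendicularity gives KT at right angles to GK, so KT runs at 178.20°; with |KT| = 27.8, T = (-28.656, -26.813). ∠KTB = 125.2° gives TB at 123.40° from the x-axis; with |TB| = 11.6, B = (-35.042, -17.129). ∠TBC = 49.1° gives BC at -7.5000° from the x-axis; with |BC| = 23.8, C = (-11.446, -20.235). ∠BCH = 135.9° gives CH at -51.600° from the x-axis; with |CH| = 18.6, H = (0.10780, -34.812). Then |TH| = |H − T| = 29.856.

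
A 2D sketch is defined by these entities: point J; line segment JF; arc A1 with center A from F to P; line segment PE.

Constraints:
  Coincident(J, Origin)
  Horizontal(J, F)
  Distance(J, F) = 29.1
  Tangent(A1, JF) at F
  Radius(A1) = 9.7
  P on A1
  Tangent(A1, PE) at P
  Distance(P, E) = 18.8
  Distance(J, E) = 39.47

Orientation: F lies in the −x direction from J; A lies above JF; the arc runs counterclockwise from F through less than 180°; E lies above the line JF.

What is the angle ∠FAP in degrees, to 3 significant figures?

106°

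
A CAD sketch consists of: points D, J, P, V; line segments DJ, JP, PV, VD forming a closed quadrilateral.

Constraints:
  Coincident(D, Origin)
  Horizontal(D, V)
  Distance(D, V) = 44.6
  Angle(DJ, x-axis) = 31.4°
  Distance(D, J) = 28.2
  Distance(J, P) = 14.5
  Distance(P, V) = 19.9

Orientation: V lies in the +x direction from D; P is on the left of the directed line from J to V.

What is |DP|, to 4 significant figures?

42.37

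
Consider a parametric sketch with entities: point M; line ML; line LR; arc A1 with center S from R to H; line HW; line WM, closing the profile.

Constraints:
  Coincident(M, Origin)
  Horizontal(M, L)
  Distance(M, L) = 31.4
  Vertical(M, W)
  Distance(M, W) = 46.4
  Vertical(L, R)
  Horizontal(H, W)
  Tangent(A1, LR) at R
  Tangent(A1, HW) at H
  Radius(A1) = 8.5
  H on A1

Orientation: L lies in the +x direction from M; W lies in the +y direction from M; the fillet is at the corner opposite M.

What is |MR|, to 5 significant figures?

49.218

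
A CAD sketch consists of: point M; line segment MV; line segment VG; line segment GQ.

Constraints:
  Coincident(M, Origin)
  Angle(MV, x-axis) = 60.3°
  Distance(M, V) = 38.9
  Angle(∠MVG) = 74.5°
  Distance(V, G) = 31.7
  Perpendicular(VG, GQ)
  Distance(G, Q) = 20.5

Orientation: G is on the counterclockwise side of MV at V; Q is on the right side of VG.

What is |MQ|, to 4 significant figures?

61.78

M is at the origin; MV runs at 60.3° with length 38.9, so V = 38.9·(cos 60.3°, sin 60.3°) = (19.27, 33.79). ∠MVG = 74.5°, so VG runs at 60.3° + (180° − 74.5°) = 165.8° from the x-axis; with |VG| = 31.7, G = V + 31.7·(cos 165.8°, sin 165.8°) = (-11.46, 41.57). The perpendicularity gives GQ at right angles to VG; with |GQ| = 20.5 on the right of VG, Q = G + 20.5·(0.2453, 0.9694) = (-6.429, 61.44). Then |MQ| = |Q − M| = 61.78.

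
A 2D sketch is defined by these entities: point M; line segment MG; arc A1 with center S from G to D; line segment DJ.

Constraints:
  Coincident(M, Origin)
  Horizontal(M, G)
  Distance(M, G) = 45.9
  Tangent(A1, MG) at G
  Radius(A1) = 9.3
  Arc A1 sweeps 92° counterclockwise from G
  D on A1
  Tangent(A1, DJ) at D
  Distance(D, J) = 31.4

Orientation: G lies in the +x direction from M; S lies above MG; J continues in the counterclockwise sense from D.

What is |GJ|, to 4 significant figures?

41.82

M is at the origin; MG is horizontal with |MG| = 45.9 and G on the +x side, so G = (45.90, 0.000). A1 meets MG tangentially, so SG is at right angles to MG, so S = G + (0, 9.3) = (45.90, 9.300). On A1, G sits at bearing -90° from S; a 92° counterclockwise sweep puts D at bearing 2°, so D = S + 9.3·(cos 2°, sin 2°) = (55.19, 9.625). Tangency of A1 to DJ means the radius SD is perpendicular to DJ, so DJ runs along (−sin 2°, cos 2°); with |DJ| = 31.4, J = (54.10, 41.01). Then |GJ| = |J − G| = 41.82.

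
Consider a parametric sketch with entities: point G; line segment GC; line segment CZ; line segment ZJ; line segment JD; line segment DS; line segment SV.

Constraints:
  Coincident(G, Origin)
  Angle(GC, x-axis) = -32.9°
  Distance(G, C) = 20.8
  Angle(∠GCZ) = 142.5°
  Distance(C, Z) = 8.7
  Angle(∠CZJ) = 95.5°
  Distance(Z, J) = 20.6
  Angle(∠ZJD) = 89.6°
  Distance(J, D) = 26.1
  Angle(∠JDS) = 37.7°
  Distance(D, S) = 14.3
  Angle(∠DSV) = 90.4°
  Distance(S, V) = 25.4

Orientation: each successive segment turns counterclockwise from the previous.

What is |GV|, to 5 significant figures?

34.699

∠JDS = 37.7° gives DS at -38.200° from the x-axis; with |DS| = 14.3, S = (11.598, 1.3817). ∠DSV = 90.4° gives SV at 51.400° from the x-axis; with |SV| = 25.4, V = (27.445, 21.232). Then |GV| = |V − G| = 34.699.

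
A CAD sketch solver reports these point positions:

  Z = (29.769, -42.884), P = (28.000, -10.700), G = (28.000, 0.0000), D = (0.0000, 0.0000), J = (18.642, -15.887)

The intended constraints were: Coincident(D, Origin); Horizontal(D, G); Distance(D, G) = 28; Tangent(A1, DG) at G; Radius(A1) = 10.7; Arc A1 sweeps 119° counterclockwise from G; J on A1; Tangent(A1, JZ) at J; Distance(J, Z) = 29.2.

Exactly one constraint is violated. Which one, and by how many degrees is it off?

Tangent(A1, JZ) at J — off by 6.60°.

D = (0.00, 0.00) ✓; D.y = 0.00, G.y = 0.00 ✓; |DG| = 28.00 ✓; ∠(PG, GD) = 90.00° ✓; |PG| = 10.70 ✓; bearing(P→J) − bearing(P→G) = 119.0° ✓; |PJ| = 10.70 ✓; ∠(PJ, JZ) = 96.60° ✗; |JZ| = 29.20 ✓.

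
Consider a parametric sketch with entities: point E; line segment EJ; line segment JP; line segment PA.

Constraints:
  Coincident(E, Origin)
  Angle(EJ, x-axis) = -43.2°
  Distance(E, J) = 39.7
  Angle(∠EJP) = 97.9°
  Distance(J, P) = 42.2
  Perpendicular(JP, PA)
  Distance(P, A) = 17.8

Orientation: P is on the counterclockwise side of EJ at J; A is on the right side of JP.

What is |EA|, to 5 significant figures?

74.392

∠EJP = 97.9°, so JP runs at -43.2° + (180° − 97.9°) = 38.900° from the x-axis; with |JP| = 42.2, P = J + 42.2·(cos 38.900°, sin 38.900°) = (61.782, -0.67648). JP ⟂ PA; with |PA| = 17.8 on the right of JP, A = P + 17.8·(0.62796, -0.77824) = (72.960, -14.529). Then |EA| = |A − E| = 74.392.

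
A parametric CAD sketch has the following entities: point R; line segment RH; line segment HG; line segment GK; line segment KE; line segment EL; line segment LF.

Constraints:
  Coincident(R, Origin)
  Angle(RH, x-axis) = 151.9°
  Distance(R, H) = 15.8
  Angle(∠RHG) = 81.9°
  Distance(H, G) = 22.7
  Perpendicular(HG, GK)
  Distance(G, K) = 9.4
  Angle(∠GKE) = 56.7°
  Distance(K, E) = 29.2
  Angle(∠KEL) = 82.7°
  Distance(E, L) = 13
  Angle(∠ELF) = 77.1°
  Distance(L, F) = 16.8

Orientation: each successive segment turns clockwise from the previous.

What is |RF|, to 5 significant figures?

23.628

R is at the origin; RH runs at 151.9° with length 15.8, so H = (-13.938, 7.4420). ∠RHG = 81.9° gives HG at 53.800° from the x-axis; with |HG| = 22.7, G = (-0.53086, 25.760). HG ⟂ GK, so GK runs at -36.200°; with |GK| = 9.4, K = (7.0546, 20.208). ∠GKE = 56.7° gives KE at -159.50° from the x-axis; with |KE| = 29.2, E = (-20.296, 9.9822). ∠KEL = 82.7° gives EL at 103.20° from the x-axis; with |EL| = 13.0, L = (-23.265, 22.639). ∠ELF = 77.1° gives LF at 0.30000° from the x-axis; with |LF| = 16.8, F = (-6.4650, 22.727). Then |RF| = |F − R| = 23.628.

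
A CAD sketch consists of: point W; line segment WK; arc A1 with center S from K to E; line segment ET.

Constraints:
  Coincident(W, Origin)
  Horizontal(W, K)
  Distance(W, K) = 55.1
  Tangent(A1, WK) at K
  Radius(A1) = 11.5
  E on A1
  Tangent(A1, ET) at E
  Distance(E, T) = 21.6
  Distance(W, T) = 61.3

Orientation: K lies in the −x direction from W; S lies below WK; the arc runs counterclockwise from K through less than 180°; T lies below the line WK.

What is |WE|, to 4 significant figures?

66.64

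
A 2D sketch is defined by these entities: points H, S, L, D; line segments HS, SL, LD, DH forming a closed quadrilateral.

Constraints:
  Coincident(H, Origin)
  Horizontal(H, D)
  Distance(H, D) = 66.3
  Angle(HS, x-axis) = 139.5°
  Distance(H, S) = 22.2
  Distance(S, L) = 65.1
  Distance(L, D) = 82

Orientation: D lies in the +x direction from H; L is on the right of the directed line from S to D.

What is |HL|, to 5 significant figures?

48.422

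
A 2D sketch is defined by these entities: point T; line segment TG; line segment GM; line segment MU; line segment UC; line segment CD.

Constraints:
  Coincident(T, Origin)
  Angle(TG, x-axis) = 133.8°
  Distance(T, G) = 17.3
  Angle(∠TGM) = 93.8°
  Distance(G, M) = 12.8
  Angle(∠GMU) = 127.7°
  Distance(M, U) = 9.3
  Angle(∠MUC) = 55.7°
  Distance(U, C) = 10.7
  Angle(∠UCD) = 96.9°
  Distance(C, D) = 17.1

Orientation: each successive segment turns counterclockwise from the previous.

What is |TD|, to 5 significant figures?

26.751

T is at the origin; TG runs at 133.8° with length 17.3, so G = (-11.974, 12.486). ∠TGM = 93.8° gives GM at -140.00° from the x-axis; with |GM| = 12.8, M = (-21.779, 4.2588). ∠GMU = 127.7° gives MU at -87.700° from the x-axis; with |MU| = 9.3, U = (-21.406, -5.0337). ∠MUC = 55.7° gives UC at 36.600° from the x-axis; with |UC| = 10.7, C = (-12.816, 1.3459). ∠UCD = 96.9° gives CD at 119.70° from the x-axis; with |CD| = 17.1, D = (-21.288, 16.199). Then |TD| = |D − T| = 26.751.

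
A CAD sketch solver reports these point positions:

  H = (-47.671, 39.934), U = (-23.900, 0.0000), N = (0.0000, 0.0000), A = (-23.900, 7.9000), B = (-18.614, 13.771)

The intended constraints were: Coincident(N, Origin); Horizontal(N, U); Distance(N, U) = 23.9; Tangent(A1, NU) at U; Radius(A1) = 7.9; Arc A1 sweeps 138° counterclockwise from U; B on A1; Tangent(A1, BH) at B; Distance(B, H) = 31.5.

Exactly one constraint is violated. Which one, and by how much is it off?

Distance(B, H) = 31.5 — off by 7.60.

N = (0.00, 0.00) ✓; N.y = 0.00, U.y = 0.00 ✓; |NU| = 23.90 ✓; ∠(AU, UN) = 90.00° ✓; |AU| = 7.900 ✓; bearing(A→B) − bearing(A→U) = 138.0° ✓; |AB| = 7.900 ✓; ∠(AB, BH) = 90.00° ✓; |BH| = 39.10 ✗.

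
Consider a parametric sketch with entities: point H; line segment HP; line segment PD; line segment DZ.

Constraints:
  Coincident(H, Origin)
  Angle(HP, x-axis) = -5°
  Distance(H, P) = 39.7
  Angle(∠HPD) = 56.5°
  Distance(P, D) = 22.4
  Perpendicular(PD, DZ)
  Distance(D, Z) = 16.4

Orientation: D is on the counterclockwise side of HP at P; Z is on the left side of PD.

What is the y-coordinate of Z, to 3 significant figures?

8.40

H is at the origin; HP runs at -5.0° with length 39.7, so P = 39.7·(cos -5.0°, sin -5.0°) = (39.5, -3.46). ∠HPD = 56.5°, so PD runs at -5.0° + (180° − 56.5°) = 118° from the x-axis; with |PD| = 22.4, D = P + 22.4·(cos 118°, sin 118°) = (28.9, 16.2). PD is perpendicular to DZ; with |DZ| = 16.4 on the left of PD, Z = D + 16.4·(-0.879, -0.477) = (14.4, 8.40). So Z.y = 8.40.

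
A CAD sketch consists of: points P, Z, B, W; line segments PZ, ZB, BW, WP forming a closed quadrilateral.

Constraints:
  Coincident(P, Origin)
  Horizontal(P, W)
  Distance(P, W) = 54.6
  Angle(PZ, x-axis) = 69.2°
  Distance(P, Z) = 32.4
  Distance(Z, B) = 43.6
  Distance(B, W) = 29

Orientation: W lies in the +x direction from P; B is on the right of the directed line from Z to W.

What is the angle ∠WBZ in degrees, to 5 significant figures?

90.738°

P is at the origin; P and W share the same y with |PW| = 54.6 and W in +x, so W = (54.6, 0). PZ runs at 69.2° with |PZ| = 32.4, so Z = (11.505, 30.288). B is determined by |ZB| = 43.6 and |BW| = 29.0 together: it lies at the intersection of circle(Z, 43.6) and circle(W, 29.0). With |ZW| = 52.674, the foot of the radical line on ZW is 36.398 from Z and the perpendicular offset is √(43.6² − 36.398²) = 24.002. Taking the right-of-ZW solution: B = (27.483, -10.279).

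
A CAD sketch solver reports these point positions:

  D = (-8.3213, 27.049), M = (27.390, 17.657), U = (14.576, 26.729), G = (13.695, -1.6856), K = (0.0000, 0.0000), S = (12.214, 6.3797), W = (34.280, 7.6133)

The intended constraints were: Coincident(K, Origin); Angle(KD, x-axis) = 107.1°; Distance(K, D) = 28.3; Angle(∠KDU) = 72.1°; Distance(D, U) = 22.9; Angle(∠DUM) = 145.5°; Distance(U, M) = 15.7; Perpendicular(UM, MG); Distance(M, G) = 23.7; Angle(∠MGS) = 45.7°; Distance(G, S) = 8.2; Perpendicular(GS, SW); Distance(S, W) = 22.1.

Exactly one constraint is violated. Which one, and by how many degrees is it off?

Perpendicular(GS, SW) — off by 7.21°.

K = (0.00, 0.00) ✓; KD at 107.1° ✓; |KD| = 28.30 ✓; ∠KDU = 72.10° ✓; |DU| = 22.90 ✓; ∠DUM = 145.5° ✓; |UM| = 15.70 ✓; ∠(UM, MG) = 90.00° ✓; |MG| = 23.70 ✓; ∠MGS = 45.70° ✓; |GS| = 8.200 ✓; ∠(GS, SW) = 97.21° ✗; |SW| = 22.10 ✓.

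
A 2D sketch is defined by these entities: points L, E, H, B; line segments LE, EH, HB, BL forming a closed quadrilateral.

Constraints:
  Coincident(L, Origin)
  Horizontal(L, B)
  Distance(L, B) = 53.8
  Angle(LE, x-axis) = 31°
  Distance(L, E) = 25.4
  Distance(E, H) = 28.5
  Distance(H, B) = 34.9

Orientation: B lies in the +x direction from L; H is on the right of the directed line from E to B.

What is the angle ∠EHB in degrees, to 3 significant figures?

65.2°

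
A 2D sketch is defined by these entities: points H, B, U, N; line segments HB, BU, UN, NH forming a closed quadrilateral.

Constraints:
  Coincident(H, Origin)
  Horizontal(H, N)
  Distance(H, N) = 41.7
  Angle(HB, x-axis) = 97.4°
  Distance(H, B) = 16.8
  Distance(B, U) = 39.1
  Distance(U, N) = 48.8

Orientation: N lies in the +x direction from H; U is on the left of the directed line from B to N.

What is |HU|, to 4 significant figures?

51.57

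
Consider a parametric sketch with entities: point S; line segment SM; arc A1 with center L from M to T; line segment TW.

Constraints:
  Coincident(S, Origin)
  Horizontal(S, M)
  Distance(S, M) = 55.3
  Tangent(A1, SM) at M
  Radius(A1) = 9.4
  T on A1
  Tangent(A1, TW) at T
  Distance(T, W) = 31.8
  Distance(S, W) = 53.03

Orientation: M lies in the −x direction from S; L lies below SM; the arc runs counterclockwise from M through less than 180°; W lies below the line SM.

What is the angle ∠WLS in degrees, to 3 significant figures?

67.3°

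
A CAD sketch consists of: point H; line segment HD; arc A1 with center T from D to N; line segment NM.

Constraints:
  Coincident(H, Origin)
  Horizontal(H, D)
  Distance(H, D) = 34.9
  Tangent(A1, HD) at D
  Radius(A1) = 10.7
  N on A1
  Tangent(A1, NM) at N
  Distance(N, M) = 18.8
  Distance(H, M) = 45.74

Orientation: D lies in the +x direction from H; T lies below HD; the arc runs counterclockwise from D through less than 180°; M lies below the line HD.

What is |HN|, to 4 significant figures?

29.17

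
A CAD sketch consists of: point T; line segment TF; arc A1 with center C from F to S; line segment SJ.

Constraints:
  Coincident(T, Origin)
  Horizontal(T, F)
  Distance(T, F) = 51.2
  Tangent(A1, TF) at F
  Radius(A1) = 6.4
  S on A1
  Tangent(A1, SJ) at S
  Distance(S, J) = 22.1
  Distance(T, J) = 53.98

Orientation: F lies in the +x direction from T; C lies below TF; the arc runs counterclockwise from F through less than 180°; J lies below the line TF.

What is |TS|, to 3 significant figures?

45.3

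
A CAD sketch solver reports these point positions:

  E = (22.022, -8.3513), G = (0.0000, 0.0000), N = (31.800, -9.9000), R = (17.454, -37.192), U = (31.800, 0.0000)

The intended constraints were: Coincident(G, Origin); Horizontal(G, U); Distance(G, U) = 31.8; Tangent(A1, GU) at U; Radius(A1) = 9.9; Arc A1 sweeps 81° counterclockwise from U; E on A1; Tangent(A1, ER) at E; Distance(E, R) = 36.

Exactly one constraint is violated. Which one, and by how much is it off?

Distance(E, R) = 36 — off by 6.80.

G = (0.00, 0.00) ✓; G.y = 0.00, U.y = 0.00 ✓; |GU| = 31.80 ✓; ∠(NU, UG) = 90.00° ✓; |NU| = 9.900 ✓; bearing(N→E) − bearing(N→U) = 81.00° ✓; |NE| = 9.900 ✓; ∠(NE, ER) = 90.00° ✓; |ER| = 29.20 ✗.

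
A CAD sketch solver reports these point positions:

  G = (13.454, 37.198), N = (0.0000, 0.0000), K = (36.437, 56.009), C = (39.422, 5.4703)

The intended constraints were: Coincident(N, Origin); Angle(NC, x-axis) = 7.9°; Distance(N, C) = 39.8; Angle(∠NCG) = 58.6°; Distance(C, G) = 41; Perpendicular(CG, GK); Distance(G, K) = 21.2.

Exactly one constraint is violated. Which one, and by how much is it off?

Distance(G, K) = 21.2 — off by 8.50.

N = (0.00, 0.00) ✓; NC at 7.900° ✓; |NC| = 39.80 ✓; ∠NCG = 58.60° ✓; |CG| = 41.00 ✓; ∠(CG, GK) = 90.00° ✓; |GK| = 29.70 ✗.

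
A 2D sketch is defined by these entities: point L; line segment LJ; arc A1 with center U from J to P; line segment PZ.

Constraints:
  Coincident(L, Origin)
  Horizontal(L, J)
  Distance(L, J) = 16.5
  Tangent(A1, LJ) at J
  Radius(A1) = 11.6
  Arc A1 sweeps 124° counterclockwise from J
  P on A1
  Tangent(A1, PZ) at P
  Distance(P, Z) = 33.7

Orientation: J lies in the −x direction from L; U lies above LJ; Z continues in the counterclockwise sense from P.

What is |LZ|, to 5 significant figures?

52.728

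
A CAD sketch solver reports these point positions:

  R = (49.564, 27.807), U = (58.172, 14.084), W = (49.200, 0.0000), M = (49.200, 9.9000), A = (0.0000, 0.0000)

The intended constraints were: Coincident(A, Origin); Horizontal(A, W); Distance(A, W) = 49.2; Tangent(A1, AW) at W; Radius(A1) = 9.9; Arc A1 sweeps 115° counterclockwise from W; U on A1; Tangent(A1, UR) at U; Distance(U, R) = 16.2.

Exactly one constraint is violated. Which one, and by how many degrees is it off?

Tangent(A1, UR) at U — off by 7.10°.

A = (0.00, 0.00) ✓; A.y = 0.00, W.y = 0.00 ✓; |AW| = 49.20 ✓; ∠(MW, WA) = 90.00° ✓; |MW| = 9.900 ✓; bearing(M→U) − bearing(M→W) = 115.0° ✓; |MU| = 9.900 ✓; ∠(MU, UR) = 82.90° ✗; |UR| = 16.20 ✓.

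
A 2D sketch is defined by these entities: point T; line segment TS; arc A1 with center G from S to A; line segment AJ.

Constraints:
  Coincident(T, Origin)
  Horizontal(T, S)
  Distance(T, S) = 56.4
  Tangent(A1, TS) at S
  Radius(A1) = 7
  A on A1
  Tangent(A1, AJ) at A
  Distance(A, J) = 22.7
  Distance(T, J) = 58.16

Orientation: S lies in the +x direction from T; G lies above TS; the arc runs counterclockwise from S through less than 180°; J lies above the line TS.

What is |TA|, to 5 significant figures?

63.203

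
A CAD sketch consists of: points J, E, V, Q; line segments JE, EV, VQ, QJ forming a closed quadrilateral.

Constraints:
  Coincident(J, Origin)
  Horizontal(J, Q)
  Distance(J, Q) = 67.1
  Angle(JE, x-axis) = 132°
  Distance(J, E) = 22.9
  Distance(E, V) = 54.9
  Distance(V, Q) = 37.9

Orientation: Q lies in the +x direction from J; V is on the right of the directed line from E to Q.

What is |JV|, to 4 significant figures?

33.47

Checks: |EV| = 54.90 ✓; |VQ| = 37.90 ✓.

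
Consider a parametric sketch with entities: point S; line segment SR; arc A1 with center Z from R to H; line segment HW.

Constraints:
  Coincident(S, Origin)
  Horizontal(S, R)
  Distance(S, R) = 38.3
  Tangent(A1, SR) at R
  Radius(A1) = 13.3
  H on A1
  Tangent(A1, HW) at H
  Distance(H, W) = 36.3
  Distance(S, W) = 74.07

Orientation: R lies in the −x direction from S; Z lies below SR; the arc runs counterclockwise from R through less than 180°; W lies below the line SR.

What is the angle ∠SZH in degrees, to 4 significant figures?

151.6°

Checks: S.y = 0.00, R.y = 0.00 ✓; |ZH| = 13.30 ✓; ∠(ZH, HW) = 90.00° ✓; |HW| = 36.30 ✓; |SW| = 74.07 ✓.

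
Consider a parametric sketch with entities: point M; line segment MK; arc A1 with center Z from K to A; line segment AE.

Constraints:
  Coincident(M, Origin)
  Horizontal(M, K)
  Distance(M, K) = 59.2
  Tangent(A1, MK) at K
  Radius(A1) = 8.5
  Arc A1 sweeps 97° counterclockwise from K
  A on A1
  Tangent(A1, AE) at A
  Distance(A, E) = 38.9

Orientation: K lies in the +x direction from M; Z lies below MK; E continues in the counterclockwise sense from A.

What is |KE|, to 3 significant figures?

48.3

M is at the origin; MK is horizontal with |MK| = 59.2 and K on the +x side, so K = (59.2, 0.00). Tangency of A1 to MK means the radius ZK is perpendicular to MK, so Z = K + (0, -8.5) = (59.2, -8.50). On A1, K sits at bearing 90° from Z; a 97° counterclockwise sweep puts A at bearing 187°, so A = Z + 8.5·(cos 187°, sin 187°) = (50.8, -9.54). The tangent condition forces ZA to be normal to AE, so AE runs along (−sin 187°, cos 187°); with |AE| = 38.9, E = (55.5, -48.1). Then |KE| = |E − K| = 48.3.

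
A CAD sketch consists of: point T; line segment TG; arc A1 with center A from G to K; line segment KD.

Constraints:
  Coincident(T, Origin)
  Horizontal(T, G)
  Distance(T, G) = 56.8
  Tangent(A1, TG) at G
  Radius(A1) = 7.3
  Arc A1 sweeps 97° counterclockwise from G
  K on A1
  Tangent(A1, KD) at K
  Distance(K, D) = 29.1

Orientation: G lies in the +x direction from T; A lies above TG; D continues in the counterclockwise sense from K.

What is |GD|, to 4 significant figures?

37.26

T is at the origin; T and G share the same y with |TG| = 56.8 and G on the +x side, so G = (56.80, 0.000). A1 meets TG tangentially, so AG is at right angles to TG, so A = G + (0, 7.3) = (56.80, 7.300). On A1, G sits at bearing -90° from A; a 97° counterclockwise sweep puts K at bearing 7°, so K = A + 7.3·(cos 7°, sin 7°) = (64.05, 8.190). A1 meets KD tangentially, so AK is at right angles to KD, so KD runs along (−sin 7°, cos 7°); with |KD| = 29.1, D = (60.50, 37.07). Then |GD| = |D − G| = 37.26.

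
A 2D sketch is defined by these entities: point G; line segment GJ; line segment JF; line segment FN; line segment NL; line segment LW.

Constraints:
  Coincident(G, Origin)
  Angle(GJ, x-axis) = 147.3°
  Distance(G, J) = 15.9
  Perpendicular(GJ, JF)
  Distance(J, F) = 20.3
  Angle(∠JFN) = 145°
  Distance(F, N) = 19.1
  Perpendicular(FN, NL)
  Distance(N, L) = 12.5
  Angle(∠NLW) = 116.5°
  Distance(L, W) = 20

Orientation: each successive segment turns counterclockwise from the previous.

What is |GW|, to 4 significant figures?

9.295

The perpendicularity gives NL at right angles to FN, so NL runs at 2.300°; with |NL| = 12.5, L = (-11.09, -27.08). ∠NLW = 116.5° gives LW at 65.80° from the x-axis; with |LW| = 20.0, W = (-2.892, -8.833). Then |GW| = |W − G| = 9.295.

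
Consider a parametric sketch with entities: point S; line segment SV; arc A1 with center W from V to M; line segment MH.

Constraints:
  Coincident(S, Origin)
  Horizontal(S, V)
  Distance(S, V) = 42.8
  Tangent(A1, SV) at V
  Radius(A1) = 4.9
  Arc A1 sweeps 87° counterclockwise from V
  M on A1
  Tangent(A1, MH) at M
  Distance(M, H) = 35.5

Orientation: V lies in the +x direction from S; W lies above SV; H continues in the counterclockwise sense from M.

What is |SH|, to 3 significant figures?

63.7

S is at the origin; SV is horizontal with |SV| = 42.8 and V on the +x side, so V = (42.8, 0.00). Since A1 is tangent to SV there, WV ⟂ SV, so W = V + (0, 4.9) = (42.8, 4.90). On A1, V sits at bearing -90° from W; an 87° counterclockwise sweep puts M at bearing -3°, so M = W + 4.9·(cos -3°, sin -3°) = (47.7, 4.64). Tangency of A1 to MH means the radius WM is perpendicular to MH, so MH runs along (−sin -3°, cos -3°); with |MH| = 35.5, H = (49.6, 40.1). Then |SH| = |H − S| = 63.7.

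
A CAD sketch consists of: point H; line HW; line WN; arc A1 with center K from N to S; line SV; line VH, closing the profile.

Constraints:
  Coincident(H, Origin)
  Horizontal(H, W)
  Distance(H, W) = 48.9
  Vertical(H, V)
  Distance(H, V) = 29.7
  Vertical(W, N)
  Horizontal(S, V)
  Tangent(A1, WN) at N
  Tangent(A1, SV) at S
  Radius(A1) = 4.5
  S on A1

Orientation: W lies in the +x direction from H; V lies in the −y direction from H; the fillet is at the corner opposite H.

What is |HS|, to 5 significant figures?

53.418

H is at the origin; HW is horizontal with |HW| = 48.9 and W on the +x side, so W = (48.900, 0.0000). H and V share the same x with |HV| = 29.7 and V on the −y side, so V = (0.0000, -29.700). The virtual corner opposite H is at (48.900, -29.700). Since A1 is tangent to WN there, KN ⟂ WN and A1 meets SV tangentially, so KS is at right angles to SV, with radius 4.5, so the center K sits 4.5 in from both sides at K = (44.400, -25.200). That places the tangent points at N = (48.900, -25.200) on WN and S = (44.400, -29.700) on SV. Then |HS| = |S − H| = 53.418.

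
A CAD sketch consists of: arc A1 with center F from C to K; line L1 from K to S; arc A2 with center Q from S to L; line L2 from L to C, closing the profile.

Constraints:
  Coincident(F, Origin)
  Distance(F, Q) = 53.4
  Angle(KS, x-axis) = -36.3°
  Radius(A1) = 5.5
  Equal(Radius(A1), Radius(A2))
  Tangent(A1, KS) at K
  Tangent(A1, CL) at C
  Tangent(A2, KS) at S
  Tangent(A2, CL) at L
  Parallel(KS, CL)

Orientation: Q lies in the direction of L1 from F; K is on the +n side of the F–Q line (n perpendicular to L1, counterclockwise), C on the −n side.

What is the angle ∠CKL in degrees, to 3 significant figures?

78.4°

The slot axis is L1's direction at -36.3°, so u = (cos -36.3°, sin -36.3°) = (0.806, -0.592) and n = (−sin -36.3°, cos -36.3°) = (0.592, 0.806). F is at the origin and Q lies 53.4 along u from F, so Q = 53.4·u = (43.0, -31.6). Tangency of A1 to both parallel lines with radius 5.5 puts K and C at F ± 5.5·n: K = (3.26, 4.43), C = (-3.26, -4.43). Equal radii place S and L the same way about Q: S = Q + 5.5·n = (46.3, -27.2), L = Q − 5.5·n = (39.8, -36.0). Then cos ∠CKL = KC·KL / (|KC||KL|), giving 78.4°.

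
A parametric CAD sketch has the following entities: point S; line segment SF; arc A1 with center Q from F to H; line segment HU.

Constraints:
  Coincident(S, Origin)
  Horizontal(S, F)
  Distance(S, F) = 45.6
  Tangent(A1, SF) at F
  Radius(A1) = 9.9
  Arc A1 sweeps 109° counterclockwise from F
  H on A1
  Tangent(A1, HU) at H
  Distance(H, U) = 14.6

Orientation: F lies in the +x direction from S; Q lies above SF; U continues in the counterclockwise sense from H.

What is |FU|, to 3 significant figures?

27.3

S is at the origin; SF is horizontal with |SF| = 45.6 and F on the +x side, so F = (45.6, 0.00). Tangency of A1 to SF means the radius QF is perpendicular to SF, so Q = F + (0, 9.9) = (45.6, 9.90). On A1, F sits at bearing -90° from Q; a 109° counterclockwise sweep puts H at bearing 19°, so H = Q + 9.9·(cos 19°, sin 19°) = (55.0, 13.1). Tangency of A1 to HU means the radius QH is perpendicular to HU, so HU runs along (−sin 19°, cos 19°); with |HU| = 14.6, U = (50.2, 26.9). Then |FU| = |U − F| = 27.3.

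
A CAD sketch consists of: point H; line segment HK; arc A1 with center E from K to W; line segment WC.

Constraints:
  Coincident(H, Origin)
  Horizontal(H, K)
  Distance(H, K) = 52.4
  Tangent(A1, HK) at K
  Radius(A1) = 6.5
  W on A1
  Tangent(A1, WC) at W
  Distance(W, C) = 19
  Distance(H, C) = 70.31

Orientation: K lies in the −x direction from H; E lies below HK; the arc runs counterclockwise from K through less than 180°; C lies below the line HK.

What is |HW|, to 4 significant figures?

58.13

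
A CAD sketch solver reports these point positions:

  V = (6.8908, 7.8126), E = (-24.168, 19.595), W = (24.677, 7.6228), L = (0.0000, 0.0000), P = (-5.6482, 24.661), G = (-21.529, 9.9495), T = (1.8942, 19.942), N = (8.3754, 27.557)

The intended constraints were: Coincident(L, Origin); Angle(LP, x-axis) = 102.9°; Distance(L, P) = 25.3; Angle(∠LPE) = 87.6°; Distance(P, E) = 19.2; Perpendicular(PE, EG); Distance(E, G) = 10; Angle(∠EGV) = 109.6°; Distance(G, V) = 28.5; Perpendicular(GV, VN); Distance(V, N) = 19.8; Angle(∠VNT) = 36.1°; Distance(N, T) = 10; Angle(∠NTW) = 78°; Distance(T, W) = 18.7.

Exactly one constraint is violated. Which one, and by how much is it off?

Distance(T, W) = 18.7 — off by 7.20.

L = (0.00, 0.00) ✓; LP at 102.9° ✓; |LP| = 25.30 ✓; ∠LPE = 87.60° ✓; |PE| = 19.20 ✓; ∠(PE, EG) = 90.00° ✓; |EG| = 10.00 ✓; ∠EGV = 109.6° ✓; |GV| = 28.50 ✓; ∠(GV, VN) = 90.00° ✓; |VN| = 19.80 ✓; ∠VNT = 36.10° ✓; |NT| = 10.00 ✓; ∠NTW = 78.00° ✓; |TW| = 25.90 ✗.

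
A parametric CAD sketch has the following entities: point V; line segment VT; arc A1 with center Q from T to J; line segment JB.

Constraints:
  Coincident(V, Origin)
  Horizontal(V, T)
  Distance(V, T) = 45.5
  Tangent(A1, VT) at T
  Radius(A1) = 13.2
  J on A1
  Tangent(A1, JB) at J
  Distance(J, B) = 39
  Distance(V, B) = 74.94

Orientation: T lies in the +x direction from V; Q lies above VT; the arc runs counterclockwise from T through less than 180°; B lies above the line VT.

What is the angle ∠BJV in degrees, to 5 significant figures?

95.279°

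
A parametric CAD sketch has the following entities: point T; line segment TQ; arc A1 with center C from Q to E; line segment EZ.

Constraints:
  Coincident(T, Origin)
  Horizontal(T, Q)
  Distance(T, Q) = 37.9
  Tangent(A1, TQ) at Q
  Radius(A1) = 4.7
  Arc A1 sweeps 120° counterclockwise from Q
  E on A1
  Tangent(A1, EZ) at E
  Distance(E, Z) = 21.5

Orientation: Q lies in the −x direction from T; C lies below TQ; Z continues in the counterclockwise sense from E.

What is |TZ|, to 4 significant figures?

40.42

On A1, Q sits at bearing 90° from C; a 120° counterclockwise sweep puts E at bearing 210°, so E = C + 4.7·(cos 210°, sin 210°) = (-41.97, -7.050). The tangent condition forces CE to be normal to EZ, so EZ runs along (−sin 210°, cos 210°); with |EZ| = 21.5, Z = (-31.22, -25.67). Then |TZ| = |Z − T| = 40.42.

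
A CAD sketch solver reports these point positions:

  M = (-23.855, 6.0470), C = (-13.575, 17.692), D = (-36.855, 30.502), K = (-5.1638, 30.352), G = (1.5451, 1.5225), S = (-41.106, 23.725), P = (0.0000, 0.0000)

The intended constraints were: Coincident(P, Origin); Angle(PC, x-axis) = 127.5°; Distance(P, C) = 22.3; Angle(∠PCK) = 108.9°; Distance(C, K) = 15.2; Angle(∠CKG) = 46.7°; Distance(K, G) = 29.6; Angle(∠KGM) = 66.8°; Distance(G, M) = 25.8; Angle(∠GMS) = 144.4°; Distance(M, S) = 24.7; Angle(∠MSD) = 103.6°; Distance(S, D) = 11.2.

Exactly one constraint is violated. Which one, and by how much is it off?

Distance(S, D) = 11.2 — off by 3.20.

P = (0.00, 0.00) ✓; PC at 127.5° ✓; |PC| = 22.30 ✓; ∠PCK = 108.9° ✓; |CK| = 15.20 ✓; ∠CKG = 46.70° ✓; |KG| = 29.60 ✓; ∠KGM = 66.80° ✓; |GM| = 25.80 ✓; ∠GMS = 144.4° ✓; |MS| = 24.70 ✓; ∠MSD = 103.6° ✓; |SD| = 8.000 ✗.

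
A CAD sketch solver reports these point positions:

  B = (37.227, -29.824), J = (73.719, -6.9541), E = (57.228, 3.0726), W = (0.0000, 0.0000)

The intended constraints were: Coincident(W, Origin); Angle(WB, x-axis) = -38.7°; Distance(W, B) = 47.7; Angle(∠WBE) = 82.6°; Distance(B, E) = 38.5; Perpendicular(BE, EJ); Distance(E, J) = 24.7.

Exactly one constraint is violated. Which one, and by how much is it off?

Distance(E, J) = 24.7 — off by 5.40.

W = (0.00, 0.00) ✓; WB at -38.70° ✓; |WB| = 47.70 ✓; ∠WBE = 82.60° ✓; |BE| = 38.50 ✓; ∠(BE, EJ) = 90.00° ✓; |EJ| = 19.30 ✗.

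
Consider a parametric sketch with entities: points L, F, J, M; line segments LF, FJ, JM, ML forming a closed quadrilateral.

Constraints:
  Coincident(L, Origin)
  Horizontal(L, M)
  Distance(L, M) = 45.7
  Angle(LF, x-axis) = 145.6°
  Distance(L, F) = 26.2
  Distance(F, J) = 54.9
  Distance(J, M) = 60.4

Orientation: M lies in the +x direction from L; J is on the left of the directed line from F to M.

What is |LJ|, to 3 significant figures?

56.2

L is at the origin; LM is horizontal with |LM| = 45.7 and M in +x, so M = (45.7, 0). LF runs at 145.6° with |LF| = 26.2, so F = (-21.6, 14.8). J is determined by |FJ| = 54.9 and |JM| = 60.4 together: it lies at the intersection of circle(F, 54.9) and circle(M, 60.4). With |FM| = 68.9, the foot of the radical line on FM is 29.9 from F and the perpendicular offset is √(54.9² − 29.9²) = 46.1. Taking the left-of-FM solution: J = (17.4, 53.4).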